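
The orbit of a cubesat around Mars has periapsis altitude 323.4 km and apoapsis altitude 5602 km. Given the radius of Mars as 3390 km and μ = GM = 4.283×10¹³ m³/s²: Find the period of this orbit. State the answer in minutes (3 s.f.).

T ≈ 256 minutes

r_p = 3390 + 323.4 = 3713.4 km = 3.7134×10⁶ m.
r_a = 3390 + 5602 = 8992.0 km = 8.9920×10⁶ m.
Semi-major axis a = (r_p + r_a)/2 = (3713.4 + 8992.0)/2 = 6352.7 km = 6.353×10⁶ m.
By Kepler's third law T = 2π√(a³/μ) = 2π × 2.447×10³ = 1.537×10⁴ s.
= 256.2 minutes.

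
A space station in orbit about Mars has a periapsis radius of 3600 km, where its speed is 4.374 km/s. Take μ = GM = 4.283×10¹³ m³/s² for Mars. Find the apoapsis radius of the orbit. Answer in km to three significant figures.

r_p = 3.600×10⁶ m.
Specific energy ε = v²/2 − μ/r = -2.331×10⁶ J/kg, so a = −μ/(2ε) = 9.186×10⁶ m.
The apsides satisfy r_p + r_a = 2a, so the apoapsis radius is 2a − r_p = 1.477×10⁷ m = 14772 km.

apoapsis radius ≈ 14800 km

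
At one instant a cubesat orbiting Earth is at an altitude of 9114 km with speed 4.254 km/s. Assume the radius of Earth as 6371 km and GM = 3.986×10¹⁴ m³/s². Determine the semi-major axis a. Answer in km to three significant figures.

r = 6371 + 9114 = 15485 km = 1.548×10⁷ m.
Vis-viva rearranged: 1/a = 2/r − v²/μ = 1.292×10⁻⁷ − 4.540×10⁻⁸ = 8.376×10⁻⁸ m⁻¹.
a = 1.194×10⁷ m = 11939 km.

a ≈ 11900 km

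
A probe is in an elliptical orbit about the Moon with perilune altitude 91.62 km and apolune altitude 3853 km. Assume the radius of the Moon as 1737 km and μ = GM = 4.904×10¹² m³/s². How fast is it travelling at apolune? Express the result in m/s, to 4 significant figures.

r_p = 1737 + 91.62 = 1828.6 km = 1.8286×10⁶ m.
r_a = 1737 + 3853 = 5590.0 km = 5.5900×10⁶ m.
Semi-major axis a = (r_p + r_a)/2 = 3709.3 km = 3.709×10⁶ m.
Vis-viva: v² = μ(2/r − 1/a) = 4.904×10¹² × (3.578×10⁻⁷ − 2.696×10⁻⁷) = 4.325×10⁵ m²/s².
v = 657.6 m/s.

v ≈ 657.6 m/s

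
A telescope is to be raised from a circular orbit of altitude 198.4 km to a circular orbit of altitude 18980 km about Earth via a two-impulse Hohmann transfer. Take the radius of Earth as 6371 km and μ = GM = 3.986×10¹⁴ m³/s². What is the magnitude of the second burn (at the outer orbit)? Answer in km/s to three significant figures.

r₁ = 6371 + 198.4 = 6569.4 km = 6.5694×10⁶ m.
r₂ = 6371 + 18980 = 25351 km = 2.5351×10⁷ m.
Transfer ellipse a_t = (r₁ + r₂)/2 = 1.596×10⁷ m.
At r₁: circular v_c1 = √(μ/r₁) = 7789 m/s; transfer-perigee v_p = √[μ(2/r₁ − 1/a_t)] = 9817 m/s.
At r₂: circular v_c2 = √(μ/r₂) = 3965 m/s; transfer-apogee v_a = √[μ(2/r₂ − 1/a_t)] = 2544 m/s.
Δv₂ = v_c2 − v_a = 1421 m/s.
= 1.421 km/s.

Δv ≈ 1.42 km/s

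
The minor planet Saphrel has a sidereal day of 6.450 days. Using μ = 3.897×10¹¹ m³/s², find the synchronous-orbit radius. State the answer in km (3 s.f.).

r_sync ≈ 14500 km

T = 6.450 days = 5.573×10⁵ s.
A synchronous orbit has period T, so by Kepler's third law a = (μT²/4π²)^(1/3).
μT²/4π² = 3.897×10¹¹ × (5.573×10⁵)² / 39.48 = 3.066×10²¹ m³.
a = 1.453×10⁷ m = 14527 km.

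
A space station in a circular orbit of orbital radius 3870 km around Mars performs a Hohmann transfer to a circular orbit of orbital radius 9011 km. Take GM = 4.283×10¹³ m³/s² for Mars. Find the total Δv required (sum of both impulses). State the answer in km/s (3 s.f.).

r₁ = 3870 km = 3.870×10⁶ m.
r₂ = 9011 km = 9.011×10⁶ m.
Transfer ellipse a_t = (r₁ + r₂)/2 = 6.440×10⁶ m.
At r₁: circular v_c1 = √(μ/r₁) = 3327 m/s; transfer-periapsis v_p = √[μ(2/r₁ − 1/a_t)] = 3935 m/s.
Δv₁ = v_p − v_c1 = 608.3 m/s.
At r₂: circular v_c2 = √(μ/r₂) = 2180 m/s; transfer-apoapsis v_a = √[μ(2/r₂ − 1/a_t)] = 1690 m/s.
Δv₂ = v_c2 − v_a = 490.2 m/s.
Total Δv = Δv₁ + Δv₂ = 1098 m/s = 1.098 km/s.

Δv_total ≈ 1.10 km/s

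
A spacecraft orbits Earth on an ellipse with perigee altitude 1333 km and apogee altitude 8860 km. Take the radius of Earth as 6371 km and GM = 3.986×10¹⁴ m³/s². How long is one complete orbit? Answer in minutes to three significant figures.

T ≈ 204 minutes

r_p = 6371 + 1333 = 7704.0 km = 7.7040×10⁶ m.
r_a = 6371 + 8860 = 15231 km = 1.5231×10⁷ m.
Semi-major axis a = (r_p + r_a)/2 = (7704.0 + 15231)/2 = 11468 km = 1.147×10⁷ m.
By Kepler's third law T = 2π√(a³/μ) = 2π × 1.945×10³ = 1.222×10⁴ s.
= 203.7 minutes.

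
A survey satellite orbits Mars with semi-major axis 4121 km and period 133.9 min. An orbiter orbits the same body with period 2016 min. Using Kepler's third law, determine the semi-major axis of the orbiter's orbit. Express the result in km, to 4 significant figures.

Kepler's third law: a³ ∝ T², so a₂ = a₁ (T₂/T₁)^(2/3).
T₂/T₁ = 15.06, (T₂/T₁)^(2/3) = 6.097.
a₂ = 4121 × 6.097 = 25130 km.

a₂ ≈ 25130 km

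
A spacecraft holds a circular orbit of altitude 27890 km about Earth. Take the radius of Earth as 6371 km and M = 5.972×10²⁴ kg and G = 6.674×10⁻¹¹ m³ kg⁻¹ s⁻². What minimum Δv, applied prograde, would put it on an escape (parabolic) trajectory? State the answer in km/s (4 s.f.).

μ = GM = 6.674×10⁻¹¹ × 5.972×10²⁴ = 3.986×10¹⁴ m³/s².
r = 6371 + 27890 = 34261 km = 3.4261×10⁷ m.
Circular speed v_c = √(μ/r) = 3411 m/s.
Escape speed v_esc = √(2μ/r) = √2 × v_c = 4824 m/s.
Δv = v_esc − v_c = 1413 m/s = 1.413 km/s.

Δv ≈ 1.413 km/s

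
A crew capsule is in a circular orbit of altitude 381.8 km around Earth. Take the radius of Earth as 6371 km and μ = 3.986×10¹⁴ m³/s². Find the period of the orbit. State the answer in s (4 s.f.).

T ≈ 5523 s

r = 6371 + 381.8 = 6752.8 km = 6.7528×10⁶ m.
Kepler's third law: T = 2π√(r³/μ) = 2π√((6.753×10⁶)³ / 3.986×10¹⁴).
r³/μ = 7.725×10⁵ s², so T = 2π × 8.789×10² = 5.523×10³ s.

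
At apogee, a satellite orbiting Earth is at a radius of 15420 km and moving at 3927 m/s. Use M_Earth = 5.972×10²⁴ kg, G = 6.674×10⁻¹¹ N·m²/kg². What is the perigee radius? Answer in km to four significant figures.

μ = GM = 6.674×10⁻¹¹ × 5.972×10²⁴ = 3.986×10¹⁴ m³/s².
r_a = 1.542×10⁷ m.
Specific energy ε = v²/2 − μ/r = -1.814×10⁷ J/kg, so a = −μ/(2ε) = 1.099×10⁷ m.
The apsides satisfy r_p + r_a = 2a, so the perigee radius is 2a − r_a = 6.556×10⁶ m = 6555.6 km.

perigee radius ≈ 6556 km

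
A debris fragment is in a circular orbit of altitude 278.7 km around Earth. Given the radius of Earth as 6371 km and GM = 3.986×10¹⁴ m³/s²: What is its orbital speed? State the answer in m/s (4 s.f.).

r = 6371 + 278.7 = 6649.7 km = 6.6497×10⁶ m.
For a circular orbit v = √(μ/r) = √(3.986×10¹⁴ / 6.650×10⁶) = √(5.994×10⁷) = 7742 m/s.

v ≈ 7742 m/s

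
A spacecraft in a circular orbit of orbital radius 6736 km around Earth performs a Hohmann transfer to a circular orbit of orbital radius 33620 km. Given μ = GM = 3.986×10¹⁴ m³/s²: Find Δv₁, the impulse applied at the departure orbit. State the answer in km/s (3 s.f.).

Δv ≈ 2.24 km/s

r₁ = 6736 km = 6.736×10⁶ m.
r₂ = 33620 km = 3.362×10⁷ m.
Transfer ellipse a_t = (r₁ + r₂)/2 = 2.018×10⁷ m.
At r₁: circular v_c1 = √(μ/r₁) = 7693 m/s; transfer-perigee v_p = √[μ(2/r₁ − 1/a_t)] = 9930 m/s.
Δv₁ = v_p − v_c1 = 2237 m/s.
= 2.237 km/s.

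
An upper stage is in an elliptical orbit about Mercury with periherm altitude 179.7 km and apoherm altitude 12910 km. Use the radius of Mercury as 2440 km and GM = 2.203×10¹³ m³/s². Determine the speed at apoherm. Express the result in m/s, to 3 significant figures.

r_p = 2440 + 179.7 = 2619.7 km = 2.6197×10⁶ m.
r_a = 2440 + 12910 = 15350 km = 1.5350×10⁷ m.
Semi-major axis a = (r_p + r_a)/2 = 8984.9 km = 8.985×10⁶ m.
Vis-viva: v² = μ(2/r − 1/a) = 2.203×10¹³ × (1.303×10⁻⁷ − 1.113×10⁻⁷) = 4.185×10⁵ m²/s².
v = 646.9 m/s.

v ≈ 647 m/s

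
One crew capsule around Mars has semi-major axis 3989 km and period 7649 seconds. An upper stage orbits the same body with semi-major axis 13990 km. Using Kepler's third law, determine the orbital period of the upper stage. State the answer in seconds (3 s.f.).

T₂ ≈ 50200 seconds

Kepler's third law: T² ∝ a³, so T₂ = T₁ (a₂/a₁)^(3/2).
a₂/a₁ = 3.507, (a₂/a₁)^(3/2) = 6.568.
T₂ = 7649 × 6.568 = 50240 seconds.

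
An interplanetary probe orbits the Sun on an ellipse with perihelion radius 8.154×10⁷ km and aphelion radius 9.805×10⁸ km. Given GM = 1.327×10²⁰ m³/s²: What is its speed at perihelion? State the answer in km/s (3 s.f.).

v ≈ 54.8 km/s

Semi-major axis a = (r_p + r_a)/2 = 5.3102×10⁸ km = 5.310×10¹¹ m.
Vis-viva: v² = μ(2/r − 1/a) = 1.327×10²⁰ × (2.453×10⁻¹¹ − 1.883×10⁻¹²) = 3.005×10⁹ m²/s².
v = 54820 m/s = 54.82 km/s.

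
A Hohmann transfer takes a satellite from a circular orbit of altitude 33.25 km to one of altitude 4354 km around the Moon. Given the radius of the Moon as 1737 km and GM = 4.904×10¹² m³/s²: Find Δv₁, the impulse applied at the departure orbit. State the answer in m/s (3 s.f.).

r₁ = 1737 + 33.25 = 1770.2 km = 1.7702×10⁶ m.
r₂ = 1737 + 4354 = 6091.0 km = 6.0910×10⁶ m.
Transfer ellipse a_t = (r₁ + r₂)/2 = 3.931×10⁶ m.
At r₁: circular v_c1 = √(μ/r₁) = 1664 m/s; transfer-perilune v_p = √[μ(2/r₁ − 1/a_t)] = 2072 m/s.
Δv₁ = v_p − v_c1 = 407.5 m/s.

Δv ≈ 408 m/s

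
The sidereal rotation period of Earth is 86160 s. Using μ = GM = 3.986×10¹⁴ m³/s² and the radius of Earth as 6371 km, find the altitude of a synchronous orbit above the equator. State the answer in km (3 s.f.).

A synchronous orbit has period T, so by Kepler's third law a = (μT²/4π²)^(1/3).
μT²/4π² = 3.986×10¹⁴ × (8.616×10⁴)² / 39.48 = 7.495×10²² m³.
a = 4.216×10⁷ m = 42163 km.
Altitude h = a − R = 42163 − 6371 = 35792 km.

h_sync ≈ 35800 km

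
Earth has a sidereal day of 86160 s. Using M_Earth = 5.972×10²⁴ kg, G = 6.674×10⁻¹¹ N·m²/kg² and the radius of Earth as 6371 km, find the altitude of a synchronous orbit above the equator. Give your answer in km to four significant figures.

μ = GM = 6.674×10⁻¹¹ × 5.972×10²⁴ = 3.986×10¹⁴ m³/s².
A synchronous orbit has period T, so by Kepler's third law a = (μT²/4π²)^(1/3).
μT²/4π² = 3.986×10¹⁴ × (8.616×10⁴)² / 39.48 = 7.495×10²² m³.
a = 4.216×10⁷ m = 42162 km.
Altitude h = a − R = 42162 − 6371 = 35791 km.

h_sync ≈ 35790 km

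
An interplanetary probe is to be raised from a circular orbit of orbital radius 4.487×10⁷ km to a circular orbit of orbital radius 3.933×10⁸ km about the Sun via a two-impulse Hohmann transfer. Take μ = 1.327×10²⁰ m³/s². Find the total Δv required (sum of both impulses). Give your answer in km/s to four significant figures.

Δv_total ≈ 28.54 km/s

r₁ = 4.487×10⁷ km = 4.487×10¹⁰ m.
r₂ = 3.933×10⁸ km = 3.933×10¹¹ m.
Transfer ellipse a_t = (r₁ + r₂)/2 = 2.191×10¹¹ m.
At r₁: circular v_c1 = √(μ/r₁) = 54380 m/s; transfer-perihelion v_p = √[μ(2/r₁ − 1/a_t)] = 72860 m/s.
Δv₁ = v_p − v_c1 = 18480 m/s.
At r₂: circular v_c2 = √(μ/r₂) = 18370 m/s; transfer-aphelion v_a = √[μ(2/r₂ − 1/a_t)] = 8313 m/s.
Δv₂ = v_c2 − v_a = 10060 m/s.
Total Δv = Δv₁ + Δv₂ = 28540 m/s = 28.54 km/s.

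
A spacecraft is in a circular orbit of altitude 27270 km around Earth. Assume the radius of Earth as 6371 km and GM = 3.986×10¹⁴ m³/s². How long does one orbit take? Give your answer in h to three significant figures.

T ≈ 17.1 h

r = 6371 + 27270 = 33641 km = 3.3641×10⁷ m.
Kepler's third law: T = 2π√(r³/μ) = 2π√((3.364×10⁷)³ / 3.986×10¹⁴).
r³/μ = 9.551×10⁷ s², so T = 2π × 9.773×10³ = 6.141×10⁴ s.
Converting: 6.141×10⁴ s ÷ 3600 = 17.06 h.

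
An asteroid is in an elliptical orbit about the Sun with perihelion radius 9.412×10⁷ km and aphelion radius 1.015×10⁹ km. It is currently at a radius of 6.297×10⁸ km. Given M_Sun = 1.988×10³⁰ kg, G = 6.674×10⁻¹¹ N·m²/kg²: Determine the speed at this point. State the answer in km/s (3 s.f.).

v ≈ 13.5 km/s

μ = GM = 6.674×10⁻¹¹ × 1.988×10³⁰ = 1.327×10²⁰ m³/s².
Semi-major axis a = (r_p + r_a)/2 = 5.5456×10⁸ km = 5.546×10¹¹ m.
Vis-viva: v² = μ(2/r − 1/a) = 1.327×10²⁰ × (3.176×10⁻¹² − 1.803×10⁻¹²) = 1.822×10⁸ m²/s².
v = 13500 m/s = 13.50 km/s.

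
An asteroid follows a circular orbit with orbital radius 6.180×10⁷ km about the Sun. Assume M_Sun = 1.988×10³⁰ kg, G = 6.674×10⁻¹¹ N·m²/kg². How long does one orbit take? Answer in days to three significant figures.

T ≈ 97.0 days

μ = GM = 6.674×10⁻¹¹ × 1.988×10³⁰ = 1.327×10²⁰ m³/s².
r = 6.180×10⁷ km = 6.180×10¹⁰ m.
Kepler's third law: T = 2π√(r³/μ) = 2π√((6.180×10¹⁰)³ / 1.327×10²⁰).
r³/μ = 1.779×10¹² s², so T = 2π × 1.334×10⁶ = 8.380×10⁶ s.
Converting: 8.380×10⁶ s ÷ 86400 = 96.99 days.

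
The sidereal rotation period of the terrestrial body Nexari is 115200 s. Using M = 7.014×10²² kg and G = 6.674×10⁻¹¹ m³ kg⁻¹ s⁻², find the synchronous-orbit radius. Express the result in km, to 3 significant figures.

r_sync ≈ 11600 km

μ = GM = 6.674×10⁻¹¹ × 7.014×10²² = 4.681×10¹² m³/s².
A synchronous orbit has period T, so by Kepler's third law a = (μT²/4π²)^(1/3).
μT²/4π² = 4.681×10¹² × (1.152×10⁵)² / 39.48 = 1.574×10²¹ m³.
a = 1.163×10⁷ m = 11631 km.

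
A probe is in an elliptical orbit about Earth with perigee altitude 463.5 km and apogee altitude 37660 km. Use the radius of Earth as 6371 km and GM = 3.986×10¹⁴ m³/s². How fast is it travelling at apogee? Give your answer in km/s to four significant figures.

v ≈ 1.560 km/s

r_p = 6371 + 463.5 = 6834.5 km = 6.8345×10⁶ m.
r_a = 6371 + 37660 = 44031 km = 4.4031×10⁷ m.
Semi-major axis a = (r_p + r_a)/2 = 25433 km = 2.543×10⁷ m.
Vis-viva: v² = μ(2/r − 1/a) = 3.986×10¹⁴ × (4.542×10⁻⁸ − 3.932×10⁻⁸) = 2.433×10⁶ m²/s².
v = 1560 m/s = 1.560 km/s.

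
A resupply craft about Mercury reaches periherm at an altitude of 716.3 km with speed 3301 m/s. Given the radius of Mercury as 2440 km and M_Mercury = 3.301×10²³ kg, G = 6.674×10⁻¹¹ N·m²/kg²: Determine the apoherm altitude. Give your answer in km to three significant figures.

apoherm altitude ≈ 8790 km

μ = GM = 6.674×10⁻¹¹ × 3.301×10²³ = 2.203×10¹³ m³/s².
r_p = 2440 + 716.3 = 3156.3 km = 3.156×10⁶ m.
Specific energy ε = v²/2 − μ/r = -1.532×10⁶ J/kg, so a = −μ/(2ε) = 7.192×10⁶ m.
The apsides satisfy r_p + r_a = 2a, so the apoherm radius is 2a − r_p = 1.123×10⁷ m = 11227 km.
Apoherm altitude = 11227 − 2440 = 8787.3 km.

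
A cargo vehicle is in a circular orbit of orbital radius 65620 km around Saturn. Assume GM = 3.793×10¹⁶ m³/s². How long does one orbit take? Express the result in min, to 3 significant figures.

r = 65620 km = 6.562×10⁷ m.
Kepler's third law: T = 2π√(r³/μ) = 2π√((6.562×10⁷)³ / 3.793×10¹⁶).
r³/μ = 7.449×10⁶ s², so T = 2π × 2.729×10³ = 1.715×10⁴ s.
Converting: 1.715×10⁴ s ÷ 60.00 = 285.8 min.

T ≈ 286 min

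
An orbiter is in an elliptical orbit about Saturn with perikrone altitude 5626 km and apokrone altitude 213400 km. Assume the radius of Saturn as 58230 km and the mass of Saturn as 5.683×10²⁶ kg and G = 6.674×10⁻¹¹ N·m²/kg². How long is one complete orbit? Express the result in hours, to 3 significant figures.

T ≈ 19.5 hours

μ = GM = 6.674×10⁻¹¹ × 5.683×10²⁶ = 3.793×10¹⁶ m³/s².
r_p = 58230 + 5626 = 63856 km = 6.3856×10⁷ m.
r_a = 58230 + 213400 = 271630 km = 2.7163×10⁸ m.
Semi-major axis a = (r_p + r_a)/2 = (63856 + 2.7163×10⁵)/2 = 1.6774×10⁵ km = 1.677×10⁸ m.
By Kepler's third law T = 2π√(a³/μ) = 2π × 1.116×10⁴ = 7.009×10⁴ s.
= 19.47 hours.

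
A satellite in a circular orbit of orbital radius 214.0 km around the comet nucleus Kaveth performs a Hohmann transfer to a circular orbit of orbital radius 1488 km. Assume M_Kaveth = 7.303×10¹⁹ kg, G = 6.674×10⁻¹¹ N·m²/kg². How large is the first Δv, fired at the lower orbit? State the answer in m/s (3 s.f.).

Δv ≈ 48.6 m/s

μ = GM = 6.674×10⁻¹¹ × 7.303×10¹⁹ = 4.874×10⁹ m³/s².
r₁ = 214.0 km = 2.140×10⁵ m.
r₂ = 1488 km = 1.488×10⁶ m.
Transfer ellipse a_t = (r₁ + r₂)/2 = 8.510×10⁵ m.
At r₁: circular v_c1 = √(μ/r₁) = 150.9 m/s; transfer-periapsis v_p = √[μ(2/r₁ − 1/a_t)] = 199.6 m/s.
Δv₁ = v_p − v_c1 = 48.64 m/s.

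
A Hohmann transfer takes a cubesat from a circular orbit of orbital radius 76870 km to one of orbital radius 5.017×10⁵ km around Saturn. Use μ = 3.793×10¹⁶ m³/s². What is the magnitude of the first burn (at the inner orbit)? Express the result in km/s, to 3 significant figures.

r₁ = 76870 km = 7.687×10⁷ m.
r₂ = 5.017×10⁵ km = 5.017×10⁸ m.
Transfer ellipse a_t = (r₁ + r₂)/2 = 2.893×10⁸ m.
At r₁: circular v_c1 = √(μ/r₁) = 22210 m/s; transfer-perikrone v_p = √[μ(2/r₁ − 1/a_t)] = 29250 m/s.
Δv₁ = v_p − v_c1 = 7040 m/s.
= 7.040 km/s.

Δv ≈ 7.04 km/s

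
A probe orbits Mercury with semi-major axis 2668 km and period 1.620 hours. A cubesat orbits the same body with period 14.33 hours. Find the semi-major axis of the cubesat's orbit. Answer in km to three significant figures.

a₂ ≈ 11400 km

Kepler's third law: a³ ∝ T², so a₂ = a₁ (T₂/T₁)^(2/3).
T₂/T₁ = 8.846, (T₂/T₁)^(2/3) = 4.277.
a₂ = 2668 × 4.277 = 11410 km.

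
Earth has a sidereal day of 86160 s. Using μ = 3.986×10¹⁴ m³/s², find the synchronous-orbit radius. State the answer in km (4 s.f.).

A synchronous orbit has period T, so by Kepler's third law a = (μT²/4π²)^(1/3).
μT²/4π² = 3.986×10¹⁴ × (8.616×10⁴)² / 39.48 = 7.495×10²² m³.
a = 4.216×10⁷ m = 42163 km.

r_sync ≈ 42160 km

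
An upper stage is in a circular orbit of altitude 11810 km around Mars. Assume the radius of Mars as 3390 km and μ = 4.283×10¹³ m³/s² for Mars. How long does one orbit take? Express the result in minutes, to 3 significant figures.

r = 3390 + 11810 = 15200 km = 1.5200×10⁷ m.
Kepler's third law: T = 2π√(r³/μ) = 2π√((1.520×10⁷)³ / 4.283×10¹³).
r³/μ = 8.199×10⁷ s², so T = 2π × 9.055×10³ = 5.689×10⁴ s.
Converting: 5.689×10⁴ s ÷ 60.00 = 948.2 minutes.

T ≈ 948 minutes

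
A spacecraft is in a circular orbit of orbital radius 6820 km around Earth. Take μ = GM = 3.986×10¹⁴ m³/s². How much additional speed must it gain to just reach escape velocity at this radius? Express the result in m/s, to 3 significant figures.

r = 6820 km = 6.820×10⁶ m.
Circular speed v_c = √(μ/r) = 7645 m/s.
Escape speed v_esc = √(2μ/r) = √2 × v_c = 10810 m/s.
Δv = v_esc − v_c = 3167 m/s.

Δv ≈ 3170 m/s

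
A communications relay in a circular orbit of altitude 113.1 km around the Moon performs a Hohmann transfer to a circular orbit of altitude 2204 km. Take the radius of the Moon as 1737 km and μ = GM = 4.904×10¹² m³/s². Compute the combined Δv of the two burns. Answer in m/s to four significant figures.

Δv_total ≈ 495.1 m/s

r₁ = 1737 + 113.1 = 1850.1 km = 1.8501×10⁶ m.
r₂ = 1737 + 2204 = 3941.0 km = 3.9410×10⁶ m.
Transfer ellipse a_t = (r₁ + r₂)/2 = 2.896×10⁶ m.
At r₁: circular v_c1 = √(μ/r₁) = 1628 m/s; transfer-perilune v_p = √[μ(2/r₁ − 1/a_t)] = 1899 m/s.
Δv₁ = v_p − v_c1 = 271.3 m/s.
At r₂: circular v_c2 = √(μ/r₂) = 1116 m/s; transfer-apolune v_a = √[μ(2/r₂ − 1/a_t)] = 891.7 m/s.
Δv₂ = v_c2 − v_a = 223.8 m/s.
Total Δv = Δv₁ + Δv₂ = 495.1 m/s.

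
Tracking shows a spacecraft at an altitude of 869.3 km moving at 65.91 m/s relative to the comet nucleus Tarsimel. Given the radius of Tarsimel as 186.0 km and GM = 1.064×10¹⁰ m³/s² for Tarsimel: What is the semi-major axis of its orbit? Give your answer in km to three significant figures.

a ≈ 673 km

r = 186.0 + 869.3 = 1055.3 km = 1.055×10⁶ m.
Specific orbital energy ε = v²/2 − μ/r = (65.91)²/2 − 1.064×10¹⁰/1.055×10⁶ = -7.910×10³ J/kg.
Since ε = −μ/(2a), a = −μ/(2ε) = 6.725×10⁵ m = 672.53 km.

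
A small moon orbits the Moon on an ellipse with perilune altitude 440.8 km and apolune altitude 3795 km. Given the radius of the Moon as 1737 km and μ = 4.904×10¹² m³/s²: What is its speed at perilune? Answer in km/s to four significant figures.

v ≈ 1.798 km/s

r_p = 1737 + 440.8 = 2177.8 km = 2.1778×10⁶ m.
r_a = 1737 + 3795 = 5532.0 km = 5.5320×10⁶ m.
Semi-major axis a = (r_p + r_a)/2 = 3854.9 km = 3.855×10⁶ m.
Vis-viva: v² = μ(2/r − 1/a) = 4.904×10¹² × (9.184×10⁻⁷ − 2.594×10⁻⁷) = 3.231×10⁶ m²/s².
v = 1798 m/s = 1.798 km/s.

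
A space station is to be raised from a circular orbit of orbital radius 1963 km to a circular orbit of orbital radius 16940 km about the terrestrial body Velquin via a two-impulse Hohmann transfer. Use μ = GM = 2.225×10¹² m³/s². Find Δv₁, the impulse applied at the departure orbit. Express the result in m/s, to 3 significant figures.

Δv ≈ 361 m/s

r₁ = 1963 km = 1.963×10⁶ m.
r₂ = 16940 km = 1.694×10⁷ m.
Transfer ellipse a_t = (r₁ + r₂)/2 = 9.452×10⁶ m.
At r₁: circular v_c1 = √(μ/r₁) = 1065 m/s; transfer-periapsis v_p = √[μ(2/r₁ − 1/a_t)] = 1425 m/s.
Δv₁ = v_p − v_c1 = 360.7 m/s.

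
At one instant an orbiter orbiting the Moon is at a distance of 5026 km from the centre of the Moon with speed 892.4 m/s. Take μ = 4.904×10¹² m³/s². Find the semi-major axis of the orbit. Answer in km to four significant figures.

a ≈ 4246 km

r = 5.026×10⁶ m.
Vis-viva rearranged: 1/a = 2/r − v²/μ = 3.979×10⁻⁷ − 1.624×10⁻⁷ = 2.355×10⁻⁷ m⁻¹.
a = 4.246×10⁶ m = 4245.6 km.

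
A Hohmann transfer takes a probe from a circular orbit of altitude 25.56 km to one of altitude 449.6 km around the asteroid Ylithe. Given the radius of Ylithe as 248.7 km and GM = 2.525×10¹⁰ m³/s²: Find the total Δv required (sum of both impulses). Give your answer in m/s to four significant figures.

r₁ = 248.7 + 25.56 = 274.26 km = 2.7426×10⁵ m.
r₂ = 248.7 + 449.6 = 698.30 km = 6.9830×10⁵ m.
Transfer ellipse a_t = (r₁ + r₂)/2 = 4.863×10⁵ m.
At r₁: circular v_c1 = √(μ/r₁) = 303.4 m/s; transfer-periapsis v_p = √[μ(2/r₁ − 1/a_t)] = 363.6 m/s.
Δv₁ = v_p − v_c1 = 60.18 m/s.
At r₂: circular v_c2 = √(μ/r₂) = 190.2 m/s; transfer-apoapsis v_a = √[μ(2/r₂ − 1/a_t)] = 142.8 m/s.
Δv₂ = v_c2 − v_a = 47.35 m/s.
Total Δv = Δv₁ + Δv₂ = 107.5 m/s.

Δv_total ≈ 107.5 m/s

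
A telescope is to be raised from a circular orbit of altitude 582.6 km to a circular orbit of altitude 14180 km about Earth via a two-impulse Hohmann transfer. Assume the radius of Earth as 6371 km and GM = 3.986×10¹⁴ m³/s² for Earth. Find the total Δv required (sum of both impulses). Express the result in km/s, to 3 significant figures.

r₁ = 6371 + 582.6 = 6953.6 km = 6.9536×10⁶ m.
r₂ = 6371 + 14180 = 20551 km = 2.0551×10⁷ m.
Transfer ellipse a_t = (r₁ + r₂)/2 = 1.375×10⁷ m.
At r₁: circular v_c1 = √(μ/r₁) = 7571 m/s; transfer-perigee v_p = √[μ(2/r₁ − 1/a_t)] = 9255 m/s.
Δv₁ = v_p − v_c1 = 1684 m/s.
At r₂: circular v_c2 = √(μ/r₂) = 4404 m/s; transfer-apogee v_a = √[μ(2/r₂ − 1/a_t)] = 3132 m/s.
Δv₂ = v_c2 − v_a = 1272 m/s.
Total Δv = Δv₁ + Δv₂ = 2957 m/s = 2.957 km/s.

Δv_total ≈ 2.96 km/s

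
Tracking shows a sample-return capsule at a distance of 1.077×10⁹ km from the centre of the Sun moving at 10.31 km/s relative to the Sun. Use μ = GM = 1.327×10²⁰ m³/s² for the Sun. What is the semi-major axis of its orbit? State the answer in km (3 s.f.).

a ≈ 9.47×10⁸ km

r = 1.077×10¹² m.
Vis-viva rearranged: 1/a = 2/r − v²/μ = 1.857×10⁻¹² − 8.010×10⁻¹³ = 1.056×10⁻¹² m⁻¹.
a = 9.470×10¹¹ m = 9.4698×10⁸ km.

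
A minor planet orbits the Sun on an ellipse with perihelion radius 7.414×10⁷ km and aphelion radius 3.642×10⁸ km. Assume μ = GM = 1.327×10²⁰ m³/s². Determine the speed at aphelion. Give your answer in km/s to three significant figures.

v ≈ 11.1 km/s

Semi-major axis a = (r_p + r_a)/2 = 2.1917×10⁸ km = 2.192×10¹¹ m.
Vis-viva: v² = μ(2/r − 1/a) = 1.327×10²⁰ × (5.491×10⁻¹² − 4.563×10⁻¹²) = 1.233×10⁸ m²/s².
v = 11100 m/s = 11.10 km/s.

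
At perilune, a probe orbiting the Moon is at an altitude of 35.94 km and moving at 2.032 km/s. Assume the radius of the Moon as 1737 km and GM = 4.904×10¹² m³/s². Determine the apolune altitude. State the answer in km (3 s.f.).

r_p = 1737 + 35.94 = 1772.9 km = 1.773×10⁶ m.
Specific energy ε = v²/2 − μ/r = -7.015×10⁵ J/kg, so a = −μ/(2ε) = 3.495×10⁶ m.
The apsides satisfy r_p + r_a = 2a, so the apolune radius is 2a − r_p = 5.218×10⁶ m = 5217.6 km.
Apolune altitude = 5217.6 − 1737 = 3480.6 km.

apolune altitude ≈ 3480 km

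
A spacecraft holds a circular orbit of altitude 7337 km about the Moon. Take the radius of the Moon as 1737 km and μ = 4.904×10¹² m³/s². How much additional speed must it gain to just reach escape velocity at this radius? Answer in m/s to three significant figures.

r = 1737 + 7337 = 9074.0 km = 9.0740×10⁶ m.
Circular speed v_c = √(μ/r) = 735.1 m/s.
Escape speed v_esc = √(2μ/r) = √2 × v_c = 1040 m/s.
Δv = v_esc − v_c = 304.5 m/s.

Δv ≈ 305 m/s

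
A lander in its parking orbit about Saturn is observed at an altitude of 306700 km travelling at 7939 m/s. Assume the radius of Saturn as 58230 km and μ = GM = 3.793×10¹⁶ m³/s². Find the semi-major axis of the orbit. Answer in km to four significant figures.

r = 58230 + 306700 = 3.6493×10⁵ km = 3.649×10⁸ m.
Vis-viva rearranged: 1/a = 2/r − v²/μ = 5.481×10⁻⁹ − 1.662×10⁻⁹ = 3.819×10⁻⁹ m⁻¹.
a = 2.619×10⁸ m = 2.6186×10⁵ km.

a ≈ 2.619×10⁵ km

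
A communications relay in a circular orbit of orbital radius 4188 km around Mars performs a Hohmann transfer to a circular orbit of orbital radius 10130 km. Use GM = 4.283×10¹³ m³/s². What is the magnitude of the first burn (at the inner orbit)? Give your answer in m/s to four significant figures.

Δv ≈ 606.1 m/s

r₁ = 4188 km = 4.188×10⁶ m.
r₂ = 10130 km = 1.013×10⁷ m.
Transfer ellipse a_t = (r₁ + r₂)/2 = 7.159×10⁶ m.
At r₁: circular v_c1 = √(μ/r₁) = 3198 m/s; transfer-periapsis v_p = √[μ(2/r₁ − 1/a_t)] = 3804 m/s.
Δv₁ = v_p − v_c1 = 606.1 m/s.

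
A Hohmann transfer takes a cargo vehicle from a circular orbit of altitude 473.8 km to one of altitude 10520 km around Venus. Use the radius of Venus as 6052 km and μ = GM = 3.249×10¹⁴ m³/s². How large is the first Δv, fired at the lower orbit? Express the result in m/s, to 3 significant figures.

r₁ = 6052 + 473.8 = 6525.8 km = 6.5258×10⁶ m.
r₂ = 6052 + 10520 = 16572 km = 1.6572×10⁷ m.
Transfer ellipse a_t = (r₁ + r₂)/2 = 1.155×10⁷ m.
At r₁: circular v_c1 = √(μ/r₁) = 7056 m/s; transfer-periapsis v_p = √[μ(2/r₁ − 1/a_t)] = 8452 m/s.
Δv₁ = v_p − v_c1 = 1396 m/s.

Δv ≈ 1400 m/s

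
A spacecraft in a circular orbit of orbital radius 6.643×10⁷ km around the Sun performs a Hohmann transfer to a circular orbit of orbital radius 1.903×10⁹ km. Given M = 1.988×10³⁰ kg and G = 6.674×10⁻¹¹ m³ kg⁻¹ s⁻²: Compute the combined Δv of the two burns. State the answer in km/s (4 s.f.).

μ = GM = 6.674×10⁻¹¹ × 1.988×10³⁰ = 1.327×10²⁰ m³/s².
r₁ = 6.643×10⁷ km = 6.643×10¹⁰ m.
r₂ = 1.903×10⁹ km = 1.903×10¹² m.
Transfer ellipse a_t = (r₁ + r₂)/2 = 9.847×10¹¹ m.
At r₁: circular v_c1 = √(μ/r₁) = 44690 m/s; transfer-perihelion v_p = √[μ(2/r₁ − 1/a_t)] = 62130 m/s.
Δv₁ = v_p − v_c1 = 17440 m/s.
At r₂: circular v_c2 = √(μ/r₂) = 8350 m/s; transfer-aphelion v_a = √[μ(2/r₂ − 1/a_t)] = 2169 m/s.
Δv₂ = v_c2 − v_a = 6181 m/s.
Total Δv = Δv₁ + Δv₂ = 23620 m/s = 23.62 km/s.

Δv_total ≈ 23.62 km/s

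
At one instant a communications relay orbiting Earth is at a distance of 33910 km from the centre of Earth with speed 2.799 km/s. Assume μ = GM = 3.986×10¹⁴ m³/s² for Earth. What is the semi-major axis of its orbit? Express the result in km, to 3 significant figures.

a ≈ 25400 km

r = 3.391×10⁷ m.
Specific orbital energy ε = v²/2 − μ/r = (2799)²/2 − 3.986×10¹⁴/3.391×10⁷ = -7.837×10⁶ J/kg.
Since ε = −μ/(2a), a = −μ/(2ε) = 2.543×10⁷ m = 25429 km.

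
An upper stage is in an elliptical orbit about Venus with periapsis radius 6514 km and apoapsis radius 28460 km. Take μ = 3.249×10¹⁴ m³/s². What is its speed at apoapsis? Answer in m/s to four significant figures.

Semi-major axis a = (r_p + r_a)/2 = 17487 km = 1.749×10⁷ m.
Vis-viva: v² = μ(2/r − 1/a) = 3.249×10¹⁴ × (7.027×10⁻⁸ − 5.719×10⁻⁸) = 4.253×10⁶ m²/s².
v = 2062 m/s.

v ≈ 2062 m/s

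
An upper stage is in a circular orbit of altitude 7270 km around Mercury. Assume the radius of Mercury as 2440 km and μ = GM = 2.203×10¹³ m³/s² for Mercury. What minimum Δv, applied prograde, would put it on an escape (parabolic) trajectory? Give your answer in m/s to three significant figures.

Δv ≈ 624 m/s

r = 2440 + 7270 = 9710.0 km = 9.7100×10⁶ m.
Circular speed v_c = √(μ/r) = 1506 m/s.
Escape speed v_esc = √(2μ/r) = √2 × v_c = 2130 m/s.
Δv = v_esc − v_c = 623.9 m/s.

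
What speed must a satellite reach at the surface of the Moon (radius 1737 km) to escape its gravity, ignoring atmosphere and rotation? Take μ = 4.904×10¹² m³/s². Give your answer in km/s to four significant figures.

r = R = 1.737×10⁶ m.
Escape speed v_esc = √(2μ/r) = √(2 × 4.904×10¹² / 1.737×10⁶) = √(5.647×10⁶) = 2376 m/s.
= 2.376 km/s.

v_esc ≈ 2.376 km/s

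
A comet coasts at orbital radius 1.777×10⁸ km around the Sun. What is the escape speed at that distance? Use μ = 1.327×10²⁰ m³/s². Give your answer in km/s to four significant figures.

v_esc ≈ 38.65 km/s

r = 1.777×10⁸ km = 1.777×10¹¹ m.
Escape speed v_esc = √(2μ/r) = √(2 × 1.327×10²⁰ / 1.777×10¹¹) = √(1.494×10⁹) = 38650 m/s.
= 38.65 km/s.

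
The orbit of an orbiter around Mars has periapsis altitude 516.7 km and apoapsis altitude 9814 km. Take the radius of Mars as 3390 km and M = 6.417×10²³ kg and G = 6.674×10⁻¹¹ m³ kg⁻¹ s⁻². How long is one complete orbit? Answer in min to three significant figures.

T ≈ 400 min

μ = GM = 6.674×10⁻¹¹ × 6.417×10²³ = 4.283×10¹³ m³/s².
r_p = 3390 + 516.7 = 3906.7 km = 3.9067×10⁶ m.
r_a = 3390 + 9814 = 13204 km = 1.3204×10⁷ m.
Semi-major axis a = (r_p + r_a)/2 = (3906.7 + 13204)/2 = 8555.4 km = 8.555×10⁶ m.
By Kepler's third law T = 2π√(a³/μ) = 2π × 3.824×10³ = 2.403×10⁴ s.
= 400.4 min.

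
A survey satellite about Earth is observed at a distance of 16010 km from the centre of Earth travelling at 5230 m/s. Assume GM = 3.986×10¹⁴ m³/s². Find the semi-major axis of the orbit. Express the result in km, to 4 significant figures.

r = 1.601×10⁷ m.
Specific orbital energy ε = v²/2 − μ/r = (5230)²/2 − 3.986×10¹⁴/1.601×10⁷ = -1.122×10⁷ J/kg.
Since ε = −μ/(2a), a = −μ/(2ε) = 1.776×10⁷ m = 17762 km.

a ≈ 17760 km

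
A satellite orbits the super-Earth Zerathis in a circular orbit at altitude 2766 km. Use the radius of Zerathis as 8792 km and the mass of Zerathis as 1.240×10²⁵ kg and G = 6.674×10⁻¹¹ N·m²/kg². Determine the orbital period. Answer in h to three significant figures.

μ = GM = 6.674×10⁻¹¹ × 1.240×10²⁵ = 8.276×10¹⁴ m³/s².
r = 8792 + 2766 = 11558 km = 1.1558×10⁷ m.
Kepler's third law: T = 2π√(r³/μ) = 2π√((1.156×10⁷)³ / 8.276×10¹⁴).
r³/μ = 1.866×10⁶ s², so T = 2π × 1.366×10³ = 8.582×10³ s.
Converting: 8.582×10³ s ÷ 3600 = 2.384 h.

T ≈ 2.38 h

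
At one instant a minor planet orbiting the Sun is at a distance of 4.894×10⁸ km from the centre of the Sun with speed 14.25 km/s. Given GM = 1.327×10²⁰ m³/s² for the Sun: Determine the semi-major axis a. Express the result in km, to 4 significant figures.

a ≈ 3.912×10⁸ km

r = 4.894×10¹¹ m.
Specific orbital energy ε = v²/2 − μ/r = (14250)²/2 − 1.327×10²⁰/4.894×10¹¹ = -1.696×10⁸ J/kg.
Since ε = −μ/(2a), a = −μ/(2ε) = 3.912×10¹¹ m = 3.9118×10⁸ km.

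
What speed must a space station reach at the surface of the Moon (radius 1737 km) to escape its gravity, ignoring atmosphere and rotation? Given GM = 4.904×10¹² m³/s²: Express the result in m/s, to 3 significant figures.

r = R = 1.737×10⁶ m.
Escape speed v_esc = √(2μ/r) = √(2 × 4.904×10¹² / 1.737×10⁶) = √(5.647×10⁶) = 2376 m/s.

v_esc ≈ 2380 m/s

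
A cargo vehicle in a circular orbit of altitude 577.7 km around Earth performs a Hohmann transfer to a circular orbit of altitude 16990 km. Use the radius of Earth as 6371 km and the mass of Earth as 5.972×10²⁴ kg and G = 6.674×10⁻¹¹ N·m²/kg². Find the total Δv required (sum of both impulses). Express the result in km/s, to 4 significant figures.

μ = GM = 6.674×10⁻¹¹ × 5.972×10²⁴ = 3.986×10¹⁴ m³/s².
r₁ = 6371 + 577.7 = 6948.7 km = 6.9487×10⁶ m.
r₂ = 6371 + 16990 = 23361 km = 2.3361×10⁷ m.
Transfer ellipse a_t = (r₁ + r₂)/2 = 1.515×10⁷ m.
At r₁: circular v_c1 = √(μ/r₁) = 7574 m/s; transfer-perigee v_p = √[μ(2/r₁ − 1/a_t)] = 9403 m/s.
Δv₁ = v_p − v_c1 = 1830 m/s.
At r₂: circular v_c2 = √(μ/r₂) = 4131 m/s; transfer-apogee v_a = √[μ(2/r₂ − 1/a_t)] = 2797 m/s.
Δv₂ = v_c2 − v_a = 1334 m/s.
Total Δv = Δv₁ + Δv₂ = 3163 m/s = 3.163 km/s.

Δv_total ≈ 3.163 km/s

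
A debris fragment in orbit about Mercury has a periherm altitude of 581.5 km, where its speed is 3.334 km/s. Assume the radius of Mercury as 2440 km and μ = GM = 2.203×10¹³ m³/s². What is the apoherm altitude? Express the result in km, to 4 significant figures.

r_p = 2440 + 581.5 = 3021.5 km = 3.022×10⁶ m.
Specific energy ε = v²/2 − μ/r = -1.733×10⁶ J/kg, so a = −μ/(2ε) = 6.355×10⁶ m.
The apsides satisfy r_p + r_a = 2a, so the apoherm radius is 2a − r_p = 9.688×10⁶ m = 9688.3 km.
Apoherm altitude = 9688.3 − 2440 = 7248.3 km.

apoherm altitude ≈ 7248 km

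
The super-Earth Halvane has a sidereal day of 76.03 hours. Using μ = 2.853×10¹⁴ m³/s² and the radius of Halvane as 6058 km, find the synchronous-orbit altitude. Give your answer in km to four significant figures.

T = 76.03 hours = 2.737×10⁵ s.
A synchronous orbit has period T, so by Kepler's third law a = (μT²/4π²)^(1/3).
μT²/4π² = 2.853×10¹⁴ × (2.737×10⁵)² / 39.48 = 5.414×10²³ m³.
a = 8.150×10⁷ m = 81503 km.
Altitude h = a − R = 81503 − 6058 = 75445 km.

h_sync ≈ 75440 km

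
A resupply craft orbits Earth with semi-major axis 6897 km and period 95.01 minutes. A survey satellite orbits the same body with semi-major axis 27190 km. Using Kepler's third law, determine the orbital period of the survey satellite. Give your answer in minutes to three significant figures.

T₂ ≈ 744 minutes

Kepler's third law: T² ∝ a³, so T₂ = T₁ (a₂/a₁)^(3/2).
a₂/a₁ = 3.942, (a₂/a₁)^(3/2) = 7.828.
T₂ = 95.01 × 7.828 = 743.7 minutes.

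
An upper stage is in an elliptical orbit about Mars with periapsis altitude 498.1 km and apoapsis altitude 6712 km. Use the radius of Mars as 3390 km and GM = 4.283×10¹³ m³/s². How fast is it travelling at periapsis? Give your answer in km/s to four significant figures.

r_p = 3390 + 498.1 = 3888.1 km = 3.8881×10⁶ m.
r_a = 3390 + 6712 = 10102 km = 1.0102×10⁷ m.
Semi-major axis a = (r_p + r_a)/2 = 6995.1 km = 6.995×10⁶ m.
Vis-viva: v² = μ(2/r − 1/a) = 4.283×10¹³ × (5.144×10⁻⁷ − 1.430×10⁻⁷) = 1.591×10⁷ m²/s².
v = 3989 m/s = 3.989 km/s.

v ≈ 3.989 km/s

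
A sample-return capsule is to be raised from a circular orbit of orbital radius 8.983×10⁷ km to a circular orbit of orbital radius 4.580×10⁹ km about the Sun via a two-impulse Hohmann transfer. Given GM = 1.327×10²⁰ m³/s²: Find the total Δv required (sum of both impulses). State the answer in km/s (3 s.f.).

Δv_total ≈ 19.7 km/s

r₁ = 8.983×10⁷ km = 8.983×10¹⁰ m.
r₂ = 4.580×10⁹ km = 4.580×10¹² m.
Transfer ellipse a_t = (r₁ + r₂)/2 = 2.335×10¹² m.
At r₁: circular v_c1 = √(μ/r₁) = 38430 m/s; transfer-perihelion v_p = √[μ(2/r₁ − 1/a_t)] = 53830 m/s.
Δv₁ = v_p − v_c1 = 15390 m/s.
At r₂: circular v_c2 = √(μ/r₂) = 5383 m/s; transfer-aphelion v_a = √[μ(2/r₂ − 1/a_t)] = 1056 m/s.
Δv₂ = v_c2 − v_a = 4327 m/s.
Total Δv = Δv₁ + Δv₂ = 19720 m/s = 19.72 km/s.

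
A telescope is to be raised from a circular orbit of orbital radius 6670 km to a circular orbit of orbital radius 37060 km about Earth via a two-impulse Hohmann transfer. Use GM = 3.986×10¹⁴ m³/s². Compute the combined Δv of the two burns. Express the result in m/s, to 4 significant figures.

Δv_total ≈ 3802 m/s

r₁ = 6670 km = 6.670×10⁶ m.
r₂ = 37060 km = 3.706×10⁷ m.
Transfer ellipse a_t = (r₁ + r₂)/2 = 2.186×10⁷ m.
At r₁: circular v_c1 = √(μ/r₁) = 7730 m/s; transfer-perigee v_p = √[μ(2/r₁ − 1/a_t)] = 10060 m/s.
Δv₁ = v_p − v_c1 = 2334 m/s.
At r₂: circular v_c2 = √(μ/r₂) = 3280 m/s; transfer-apogee v_a = √[μ(2/r₂ − 1/a_t)] = 1811 m/s.
Δv₂ = v_c2 − v_a = 1468 m/s.
Total Δv = Δv₁ + Δv₂ = 3802 m/s.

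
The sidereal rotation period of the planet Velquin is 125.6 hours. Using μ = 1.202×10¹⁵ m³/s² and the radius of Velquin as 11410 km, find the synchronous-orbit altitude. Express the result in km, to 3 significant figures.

h_sync ≈ 1.73×10⁵ km

T = 125.6 hours = 4.522×10⁵ s.
A synchronous orbit has period T, so by Kepler's third law a = (μT²/4π²)^(1/3).
μT²/4π² = 1.202×10¹⁵ × (4.522×10⁵)² / 39.48 = 6.225×10²⁴ m³.
a = 1.840×10⁸ m = 1.8395×10⁵ km.
Altitude h = a − R = 1.8395×10⁵ − 11410 = 1.7254×10⁵ km.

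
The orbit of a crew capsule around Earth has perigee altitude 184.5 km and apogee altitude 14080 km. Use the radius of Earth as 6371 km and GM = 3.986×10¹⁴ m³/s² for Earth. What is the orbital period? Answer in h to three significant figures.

r_p = 6371 + 184.5 = 6555.5 km = 6.5555×10⁶ m.
r_a = 6371 + 14080 = 20451 km = 2.0451×10⁷ m.
Semi-major axis a = (r_p + r_a)/2 = (6555.5 + 20451)/2 = 13503 km = 1.350×10⁷ m.
By Kepler's third law T = 2π√(a³/μ) = 2π × 2.485×10³ = 1.562×10⁴ s.
= 4.338 h.

T ≈ 4.34 h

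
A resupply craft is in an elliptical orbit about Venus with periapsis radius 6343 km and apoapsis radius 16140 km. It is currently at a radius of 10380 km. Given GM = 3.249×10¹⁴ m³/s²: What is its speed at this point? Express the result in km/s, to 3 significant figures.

Semi-major axis a = (r_p + r_a)/2 = 11242 km = 1.124×10⁷ m.
Vis-viva: v² = μ(2/r − 1/a) = 3.249×10¹⁴ × (1.927×10⁻⁷ − 8.896×10⁻⁸) = 3.370×10⁷ m²/s².
v = 5805 m/s = 5.805 km/s.

v ≈ 5.81 km/s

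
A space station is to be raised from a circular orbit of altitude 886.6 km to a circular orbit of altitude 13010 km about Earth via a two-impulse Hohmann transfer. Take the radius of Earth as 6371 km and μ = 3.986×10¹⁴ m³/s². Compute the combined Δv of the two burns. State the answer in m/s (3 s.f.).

Δv_total ≈ 2720 m/s

r₁ = 6371 + 886.6 = 7257.6 km = 7.2576×10⁶ m.
r₂ = 6371 + 13010 = 19381 km = 1.9381×10⁷ m.
Transfer ellipse a_t = (r₁ + r₂)/2 = 1.332×10⁷ m.
At r₁: circular v_c1 = √(μ/r₁) = 7411 m/s; transfer-perigee v_p = √[μ(2/r₁ − 1/a_t)] = 8940 m/s.
Δv₁ = v_p − v_c1 = 1529 m/s.
At r₂: circular v_c2 = √(μ/r₂) = 4535 m/s; transfer-apogee v_a = √[μ(2/r₂ − 1/a_t)] = 3348 m/s.
Δv₂ = v_c2 − v_a = 1187 m/s.
Total Δv = Δv₁ + Δv₂ = 2716 m/s.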